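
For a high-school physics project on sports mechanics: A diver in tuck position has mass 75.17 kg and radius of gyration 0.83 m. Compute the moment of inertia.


I = m * k^2
I = 75.17 * 0.83^2
I = 75.17 * 0.6889 = 51.7846 kg*m^2

51.7846 kg*m^2


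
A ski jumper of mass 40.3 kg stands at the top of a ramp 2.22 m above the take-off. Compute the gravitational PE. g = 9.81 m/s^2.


PE = m * g * h
PE = 40.3 * 9.81 * 2.22
PE = 395.343 * 2.22 = 877.6615 J

877.6615 J


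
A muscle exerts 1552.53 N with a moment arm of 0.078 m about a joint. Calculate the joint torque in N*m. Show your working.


tau = F * d
tau = 1552.53 * 0.078
tau = 121.0973 N*m

121.0973 N*m


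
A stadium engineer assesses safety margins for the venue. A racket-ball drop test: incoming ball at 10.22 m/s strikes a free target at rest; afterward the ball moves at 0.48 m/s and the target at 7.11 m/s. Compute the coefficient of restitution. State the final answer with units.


e = (v2_after - v1_after) / (v1_before - v2_before)
Numerator = 7.11 - 0.48 = 6.63
Denominator = 10.22 - 0 = 10.22
e = 6.63 / 10.22 = 0.6487

0.6487


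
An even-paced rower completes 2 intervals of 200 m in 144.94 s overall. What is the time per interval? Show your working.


Split time = total_time / n_laps = 144.94 / 2
Split time = 72.47 s per lap

72.47 s


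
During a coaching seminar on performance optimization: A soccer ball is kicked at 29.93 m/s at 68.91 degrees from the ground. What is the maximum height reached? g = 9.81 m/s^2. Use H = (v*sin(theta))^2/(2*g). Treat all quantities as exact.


H = (v*sin(theta))^2 / (2*g)
vy = v*sin(theta) = 29.93 * sin(68.91 deg) = 27.9252 m/s
H = vy^2 / (2*g) = 779.8156 / (2*9.81)
H = 779.8156 / 19.62 = 39.746 m

39.746 m


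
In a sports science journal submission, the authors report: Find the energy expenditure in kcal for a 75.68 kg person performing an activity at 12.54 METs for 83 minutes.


kcal = MET * mass * time_hr
Convert time: 83 min = 1.3833 hr
kcal = 12.54 * 75.68 * 1.3833
kcal = 1312.821 kcal

1312.821 kcal


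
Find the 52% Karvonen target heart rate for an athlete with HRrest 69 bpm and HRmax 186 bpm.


Target = HRrest + pct*(HRmax - HRrest)
Heart rate reserve = HRmax - HRrest = 186 - 69 = 117 bpm
Fraction = 52% = 0.52
Target = 69 + 0.52 * 117
Target = 69 + 60.84 = 129.84 bpm

129.84 bpm


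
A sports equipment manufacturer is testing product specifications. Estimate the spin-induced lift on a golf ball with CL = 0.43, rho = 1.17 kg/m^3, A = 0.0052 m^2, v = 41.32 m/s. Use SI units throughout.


FM = 0.5 * CL * rho * A * v^2
FM = 0.5 * 0.43 * 1.17 * 0.0052 * 41.32^2
v^2 = 1707.3424
FM = 0.5 * 0.43 * 1.17 * 0.0052 * 1707.3424 = 2.2333 N

2.2333 N


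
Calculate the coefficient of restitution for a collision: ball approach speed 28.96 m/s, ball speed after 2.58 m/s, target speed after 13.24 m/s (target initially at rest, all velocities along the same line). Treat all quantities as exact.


e = (v2_after - v1_after) / (v1_before - v2_before)
Numerator = 13.24 - 2.58 = 10.66
Denominator = 28.96 - 0 = 28.96
e = 10.66 / 28.96 = 0.3681

0.3681


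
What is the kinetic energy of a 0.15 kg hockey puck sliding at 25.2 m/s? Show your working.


KE = 0.5 * m * v^2
KE = 0.5 * 0.15 * 25.2^2
KE = 0.5 * 0.15 * 635.04 = 47.628 J

47.628 J


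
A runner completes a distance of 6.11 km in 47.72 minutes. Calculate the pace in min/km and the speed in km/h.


Pace = time / distance = 47.72 min / 6.11 km = 7.8101 min/km
Speed = distance / time_in_hours = 6.11 / 0.7953 hr
Speed = 7.6823 km/h

7.8101 min/km, 7.6823 km/h


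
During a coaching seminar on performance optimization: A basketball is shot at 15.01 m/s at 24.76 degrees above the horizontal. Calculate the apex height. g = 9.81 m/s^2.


H = (v*sin(theta))^2 / (2*g)
vy = v*sin(theta) = 15.01 * sin(24.76 deg) = 6.2865 m/s
H = vy^2 / (2*g) = 39.5196 / (2*9.81)
H = 39.5196 / 19.62 = 2.0143 m

2.0143 m


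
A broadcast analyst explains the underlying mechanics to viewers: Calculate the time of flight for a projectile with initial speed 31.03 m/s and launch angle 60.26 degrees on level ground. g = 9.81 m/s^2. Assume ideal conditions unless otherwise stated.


T = 2*v*sin(theta)/g
sin(theta) = sin(60.26 deg) = 0.8683
T = 2*31.03*0.8683 / 9.81
T = 53.8858 / 9.81 = 5.4929 s

5.4929 s


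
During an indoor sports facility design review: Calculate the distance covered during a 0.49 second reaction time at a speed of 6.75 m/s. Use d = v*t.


d = v * t
d = 6.75 * 0.49
d = 3.3075 m

3.3075 m


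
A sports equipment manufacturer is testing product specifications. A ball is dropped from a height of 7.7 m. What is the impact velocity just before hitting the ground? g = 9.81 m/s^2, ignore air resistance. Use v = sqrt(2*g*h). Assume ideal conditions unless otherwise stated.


v = sqrt(2 * g * h)
v = sqrt(2 * 9.81 * 7.7)
v = sqrt(151.074) = 12.2912 m/s

12.2912 m/s


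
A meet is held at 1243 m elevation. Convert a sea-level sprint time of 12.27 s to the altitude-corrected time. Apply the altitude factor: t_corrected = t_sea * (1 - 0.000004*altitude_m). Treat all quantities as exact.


Correction factor = 1 - 0.000004 * 1243 = 0.995028
t_corrected = t_sea * factor = 12.27 * 0.995028
t_corrected = 12.209 s

12.209 s


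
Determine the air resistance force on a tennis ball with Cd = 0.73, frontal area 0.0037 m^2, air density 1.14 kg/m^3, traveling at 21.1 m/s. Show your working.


Fd = 0.5 * Cd * rho * A * v^2
Fd = 0.5 * 0.73 * 1.14 * 0.0037 * 21.1^2
v^2 = 445.21
Fd = 0.5 * 0.73 * 1.14 * 0.0037 * 445.21 = 0.6854 N

0.6854 N


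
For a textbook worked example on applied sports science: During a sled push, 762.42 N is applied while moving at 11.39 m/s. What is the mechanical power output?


P = F * v
P = 762.42 * 11.39
P = 8683.9638 W

8683.9638 W


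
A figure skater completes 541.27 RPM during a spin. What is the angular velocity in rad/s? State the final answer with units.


omega = RPM * 2 * pi / 60
omega = 541.27 * 2 * 3.14159 / 60
omega = 3400.8997 / 60 = 56.6817 rad/s

56.6817 rad/s


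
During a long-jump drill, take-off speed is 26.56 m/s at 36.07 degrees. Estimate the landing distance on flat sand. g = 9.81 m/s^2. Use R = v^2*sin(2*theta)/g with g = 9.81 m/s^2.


R = v^2 * sin(2*theta) / g
Convert angle to radians: theta = 36.07 deg = 0.6295 rad
sin(2*theta) = sin(1.2591) = 0.9518
R = 26.56^2 * 0.9518 / 9.81
R = 705.4336 * 0.9518 / 9.81 = 68.4442 m

68.4442 m


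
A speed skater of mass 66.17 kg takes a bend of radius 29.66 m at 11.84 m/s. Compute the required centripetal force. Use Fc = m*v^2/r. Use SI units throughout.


Fc = m * v^2 / r
v^2 = 11.84^2 = 140.1856
Fc = 66.17 * 140.1856 / 29.66
Fc = 9276.0812 / 29.66 = 312.7472 N

312.7472 N


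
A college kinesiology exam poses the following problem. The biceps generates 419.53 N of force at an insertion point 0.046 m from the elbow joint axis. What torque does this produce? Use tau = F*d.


tau = F * d
tau = 419.53 * 0.046
tau = 19.2984 N*m

19.2984 N*m


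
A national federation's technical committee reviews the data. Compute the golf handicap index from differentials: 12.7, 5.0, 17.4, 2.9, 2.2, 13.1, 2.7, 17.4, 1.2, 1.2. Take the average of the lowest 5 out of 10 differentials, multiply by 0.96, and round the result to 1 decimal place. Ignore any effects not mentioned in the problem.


All differentials: 12.7, 5.0, 17.4, 2.9, 2.2, 13.1, 2.7, 17.4, 1.2, 1.2
Sorted: 1.2, 1.2, 2.2, 2.7, 2.9, 5.0, 12.7, 13.1, 17.4, 17.4
Best 5: 1.2, 1.2, 2.2, 2.7, 2.9
Average of best = 10.2 / 5 = 2.04
Raw index = 2.04 * 0.96 = 1.9584
Handicap index = round(1.9584, 1) = 2.0

2.0


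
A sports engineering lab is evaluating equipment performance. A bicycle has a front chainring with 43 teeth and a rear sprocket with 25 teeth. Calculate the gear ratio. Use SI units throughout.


GR = front_teeth / rear_teeth
GR = 43 / 25
GR = 1.72

1.72


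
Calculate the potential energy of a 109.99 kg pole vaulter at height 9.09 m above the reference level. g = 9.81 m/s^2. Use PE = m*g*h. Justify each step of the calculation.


PE = m * g * h
PE = 109.99 * 9.81 * 9.09
PE = 1079.0019 * 9.09 = 9808.1273 J

9808.1273 J


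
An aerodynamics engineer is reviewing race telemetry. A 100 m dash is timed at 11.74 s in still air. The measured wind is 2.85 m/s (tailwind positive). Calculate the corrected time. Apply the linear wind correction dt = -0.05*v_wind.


dt = -0.05 * v_wind = -0.05 * 2.85 = -0.1425 s
t_corrected = t_still + dt = 11.74 + (-0.1425)
t_corrected = 11.5975 s

11.5975 s


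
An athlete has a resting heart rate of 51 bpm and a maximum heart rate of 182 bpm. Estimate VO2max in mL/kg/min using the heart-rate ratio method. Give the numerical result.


VO2max = 15.3 * HRmax / HRrest
VO2max = 15.3 * 182 / 51
VO2max = 2784.6 / 51 = 54.6 mL/kg/min

54.6 mL/kg/min


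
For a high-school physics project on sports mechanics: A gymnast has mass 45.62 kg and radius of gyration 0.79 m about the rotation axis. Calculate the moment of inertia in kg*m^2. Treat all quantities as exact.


I = m * k^2
I = 45.62 * 0.79^2
I = 45.62 * 0.6241 = 28.4714 kg*m^2

28.4714 kg*m^2


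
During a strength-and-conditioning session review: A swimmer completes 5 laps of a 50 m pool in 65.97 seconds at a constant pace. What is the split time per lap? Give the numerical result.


Split time = total_time / n_laps = 65.97 / 5
Split time = 13.194 s per lap

13.194 s


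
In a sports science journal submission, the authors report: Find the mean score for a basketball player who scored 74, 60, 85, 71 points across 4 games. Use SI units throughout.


Average = sum / n
Sum = 290
Average = 290 / 4 = 72.5

72.5


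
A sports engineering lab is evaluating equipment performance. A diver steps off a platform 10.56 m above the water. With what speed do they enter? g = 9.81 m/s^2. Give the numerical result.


v = sqrt(2 * g * h)
v = sqrt(2 * 9.81 * 10.56)
v = sqrt(207.1872) = 14.394 m/s

14.394 m/s


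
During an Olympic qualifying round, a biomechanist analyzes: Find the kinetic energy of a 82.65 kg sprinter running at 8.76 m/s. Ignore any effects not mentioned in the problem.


KE = 0.5 * m * v^2
KE = 0.5 * 82.65 * 8.76^2
KE = 0.5 * 82.65 * 76.7376 = 3171.1813 J

3171.1813 J


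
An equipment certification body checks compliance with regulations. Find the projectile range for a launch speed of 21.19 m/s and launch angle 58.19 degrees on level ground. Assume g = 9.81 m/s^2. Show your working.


R = v^2 * sin(2*theta) / g
Convert angle to radians: theta = 58.19 deg = 1.0156 rad
sin(2*theta) = sin(2.0312) = 0.8959
R = 21.19^2 * 0.8959 / 9.81
R = 449.0161 * 0.8959 / 9.81 = 41.005 m

41.005 m


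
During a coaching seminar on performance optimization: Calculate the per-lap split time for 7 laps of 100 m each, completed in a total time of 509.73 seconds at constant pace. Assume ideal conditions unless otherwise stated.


Split time = total_time / n_laps = 509.73 / 7
Split time = 72.8186 s per lap

72.8186 s


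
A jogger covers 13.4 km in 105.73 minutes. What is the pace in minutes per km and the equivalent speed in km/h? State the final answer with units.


Pace = time / distance = 105.73 min / 13.4 km = 7.8903 min/km
Speed = distance / time_in_hours = 13.4 / 1.7622 hr
Speed = 7.6043 km/h

7.8903 min/km, 7.6043 km/h


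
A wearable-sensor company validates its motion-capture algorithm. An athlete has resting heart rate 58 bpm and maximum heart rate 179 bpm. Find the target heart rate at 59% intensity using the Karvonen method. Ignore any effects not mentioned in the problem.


Target = HRrest + pct*(HRmax - HRrest)
Heart rate reserve = HRmax - HRrest = 179 - 58 = 121 bpm
Fraction = 59% = 0.59
Target = 58 + 0.59 * 121
Target = 58 + 71.39 = 129.39 bpm

129.39 bpm


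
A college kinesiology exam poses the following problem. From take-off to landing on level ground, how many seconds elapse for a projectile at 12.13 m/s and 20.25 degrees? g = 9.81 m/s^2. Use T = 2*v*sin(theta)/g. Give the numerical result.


T = 2*v*sin(theta)/g
sin(theta) = sin(20.25 deg) = 0.3461
T = 2*12.13*0.3461 / 9.81
T = 8.3968 / 9.81 = 0.8559 s

0.8559 s


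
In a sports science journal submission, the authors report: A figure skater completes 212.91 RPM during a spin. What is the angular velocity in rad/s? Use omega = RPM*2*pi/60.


omega = RPM * 2 * pi / 60
omega = 212.91 * 2 * 3.14159 / 60
omega = 1337.753 / 60 = 22.2959 rad/s

22.2959 rad/s


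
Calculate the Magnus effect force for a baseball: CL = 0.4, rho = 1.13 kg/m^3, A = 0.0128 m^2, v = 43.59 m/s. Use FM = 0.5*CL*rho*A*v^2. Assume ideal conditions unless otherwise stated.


FM = 0.5 * CL * rho * A * v^2
FM = 0.5 * 0.4 * 1.13 * 0.0128 * 43.59^2
v^2 = 1900.0881
FM = 0.5 * 0.4 * 1.13 * 0.0128 * 1900.0881 = 5.4966 N

5.4966 N


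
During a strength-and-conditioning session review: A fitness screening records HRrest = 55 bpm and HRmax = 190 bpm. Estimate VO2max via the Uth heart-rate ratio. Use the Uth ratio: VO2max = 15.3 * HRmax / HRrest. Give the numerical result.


VO2max = 15.3 * HRmax / HRrest
VO2max = 15.3 * 190 / 55
VO2max = 2907 / 55 = 52.8545 mL/kg/min

52.8545 mL/kg/min


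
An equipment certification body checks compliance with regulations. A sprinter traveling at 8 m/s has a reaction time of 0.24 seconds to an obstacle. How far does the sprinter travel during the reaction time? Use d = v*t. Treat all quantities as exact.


d = v * t
d = 8 * 0.24
d = 1.92 m

1.92 m


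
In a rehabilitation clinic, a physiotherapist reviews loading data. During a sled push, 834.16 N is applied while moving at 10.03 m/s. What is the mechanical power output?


P = F * v
P = 834.16 * 10.03
P = 8366.6248 W

8366.6248 W


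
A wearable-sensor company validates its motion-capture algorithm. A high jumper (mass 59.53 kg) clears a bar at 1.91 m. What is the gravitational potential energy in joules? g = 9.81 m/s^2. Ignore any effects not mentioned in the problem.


PE = m * g * h
PE = 59.53 * 9.81 * 1.91
PE = 583.9893 * 1.91 = 1115.4196 J

1115.4196 J


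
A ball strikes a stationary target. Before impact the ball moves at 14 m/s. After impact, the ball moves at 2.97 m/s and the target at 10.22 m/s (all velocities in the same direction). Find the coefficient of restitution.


e = (v2_after - v1_after) / (v1_before - v2_before)
Numerator = 10.22 - 2.97 = 7.25
Denominator = 14 - 0 = 14
e = 7.25 / 14 = 0.5179

0.5179


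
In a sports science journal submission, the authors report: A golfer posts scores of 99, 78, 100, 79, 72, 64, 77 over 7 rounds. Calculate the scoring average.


Average = sum / n
Sum = 569
Average = 569 / 7 = 81.2857

81.2857


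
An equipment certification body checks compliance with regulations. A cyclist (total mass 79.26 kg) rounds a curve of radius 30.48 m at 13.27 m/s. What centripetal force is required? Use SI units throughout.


Fc = m * v^2 / r
v^2 = 13.27^2 = 176.0929
Fc = 79.26 * 176.0929 / 30.48
Fc = 13957.1233 / 30.48 = 457.9109 N

457.9109 N


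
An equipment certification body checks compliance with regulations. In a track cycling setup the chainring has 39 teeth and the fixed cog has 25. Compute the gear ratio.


GR = front_teeth / rear_teeth
GR = 39 / 25
GR = 1.56

1.56


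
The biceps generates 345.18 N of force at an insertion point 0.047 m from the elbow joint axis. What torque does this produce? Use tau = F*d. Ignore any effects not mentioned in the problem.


tau = F * d
tau = 345.18 * 0.047
tau = 16.2235 N*m

16.2235 N*m


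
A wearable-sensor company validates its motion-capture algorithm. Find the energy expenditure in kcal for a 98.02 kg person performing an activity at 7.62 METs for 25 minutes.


kcal = MET * mass * time_hr
Convert time: 25 min = 0.4167 hr
kcal = 7.62 * 98.02 * 0.4167
kcal = 311.2135 kcal

311.2135 kcal


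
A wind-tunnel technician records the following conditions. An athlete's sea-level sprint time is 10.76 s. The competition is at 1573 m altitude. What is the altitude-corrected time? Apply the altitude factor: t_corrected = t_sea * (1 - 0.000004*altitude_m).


Correction factor = 1 - 0.000004 * 1573 = 0.993708
t_corrected = t_sea * factor = 10.76 * 0.993708
t_corrected = 10.6923 s

10.6923 s


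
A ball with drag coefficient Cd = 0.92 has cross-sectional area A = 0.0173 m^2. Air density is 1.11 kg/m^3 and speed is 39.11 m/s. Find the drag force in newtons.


Fd = 0.5 * Cd * rho * A * v^2
Fd = 0.5 * 0.92 * 1.11 * 0.0173 * 39.11^2
v^2 = 1529.5921
Fd = 0.5 * 0.92 * 1.11 * 0.0173 * 1529.5921 = 13.5115 N

13.5115 N


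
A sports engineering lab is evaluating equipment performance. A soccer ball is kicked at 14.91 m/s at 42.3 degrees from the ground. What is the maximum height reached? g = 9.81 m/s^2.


H = (v*sin(theta))^2 / (2*g)
vy = v*sin(theta) = 14.91 * sin(42.3 deg) = 10.0346 m/s
H = vy^2 / (2*g) = 100.6935 / (2*9.81)
H = 100.6935 / 19.62 = 5.1322 m

5.1322 m


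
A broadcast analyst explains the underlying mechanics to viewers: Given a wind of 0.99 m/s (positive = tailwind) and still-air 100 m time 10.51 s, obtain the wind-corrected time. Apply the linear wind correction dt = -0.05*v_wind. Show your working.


dt = -0.05 * v_wind = -0.05 * 0.99 = -0.0495 s
t_corrected = t_still + dt = 10.51 + (-0.0495)
t_corrected = 10.4605 s

10.4605 s


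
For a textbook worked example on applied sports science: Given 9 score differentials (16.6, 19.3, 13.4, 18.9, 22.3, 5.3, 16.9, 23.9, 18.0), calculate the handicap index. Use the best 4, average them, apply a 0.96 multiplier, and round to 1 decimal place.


All differentials: 16.6, 19.3, 13.4, 18.9, 22.3, 5.3, 16.9, 23.9, 18.0
Sorted: 5.3, 13.4, 16.6, 16.9, 18.0, 18.9, 19.3, 22.3, 23.9
Best 4: 5.3, 13.4, 16.6, 16.9
Average of best = 52.2 / 4 = 13.05
Raw index = 13.05 * 0.96 = 12.528
Handicap index = round(12.528, 1) = 12.5

12.5


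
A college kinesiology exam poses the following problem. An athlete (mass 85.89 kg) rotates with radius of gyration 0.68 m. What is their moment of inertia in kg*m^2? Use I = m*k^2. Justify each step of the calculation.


I = m * k^2
I = 85.89 * 0.68^2
I = 85.89 * 0.4624 = 39.7155 kg*m^2

39.7155 kg*m^2


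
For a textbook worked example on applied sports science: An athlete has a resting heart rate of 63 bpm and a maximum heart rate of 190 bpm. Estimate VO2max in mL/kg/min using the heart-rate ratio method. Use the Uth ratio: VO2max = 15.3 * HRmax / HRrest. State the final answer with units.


VO2max = 15.3 * HRmax / HRrest
VO2max = 15.3 * 190 / 63
VO2max = 2907 / 63 = 46.1429 mL/kg/min

46.1429 mL/kg/min


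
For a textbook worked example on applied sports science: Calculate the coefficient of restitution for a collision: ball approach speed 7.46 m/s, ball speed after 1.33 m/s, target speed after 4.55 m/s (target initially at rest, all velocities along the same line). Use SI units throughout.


e = (v2_after - v1_after) / (v1_before - v2_before)
Numerator = 4.55 - 1.33 = 3.22
Denominator = 7.46 - 0 = 7.46
e = 3.22 / 7.46 = 0.4316

0.4316


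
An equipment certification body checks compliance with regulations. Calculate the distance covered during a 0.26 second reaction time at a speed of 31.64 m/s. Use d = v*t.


d = v * t
d = 31.64 * 0.26
d = 8.2264 m

8.2264 m


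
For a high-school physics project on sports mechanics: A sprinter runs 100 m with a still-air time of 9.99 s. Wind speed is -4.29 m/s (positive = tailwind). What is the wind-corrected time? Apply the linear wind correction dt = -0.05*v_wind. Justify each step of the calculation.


dt = -0.05 * v_wind = -0.05 * -4.29 = 0.2145 s
t_corrected = t_still + dt = 9.99 + (0.2145)
t_corrected = 10.2045 s

10.2045 s


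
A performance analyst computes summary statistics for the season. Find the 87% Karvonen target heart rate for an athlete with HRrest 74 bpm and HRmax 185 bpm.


Target = HRrest + pct*(HRmax - HRrest)
Heart rate reserve = HRmax - HRrest = 185 - 74 = 111 bpm
Fraction = 87% = 0.87
Target = 74 + 0.87 * 111
Target = 74 + 96.57 = 170.57 bpm

170.57 bpm


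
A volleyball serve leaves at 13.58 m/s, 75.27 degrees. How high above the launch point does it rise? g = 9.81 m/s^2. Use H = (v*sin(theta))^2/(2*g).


H = (v*sin(theta))^2 / (2*g)
vy = v*sin(theta) = 13.58 * sin(75.27 deg) = 13.1337 m/s
H = vy^2 / (2*g) = 172.4938 / (2*9.81)
H = 172.4938 / 19.62 = 8.7917 m

8.7917 m


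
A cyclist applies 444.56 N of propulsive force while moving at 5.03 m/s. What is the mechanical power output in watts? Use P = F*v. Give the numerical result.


P = F * v
P = 444.56 * 5.03
P = 2236.1368 W

2236.1368 W


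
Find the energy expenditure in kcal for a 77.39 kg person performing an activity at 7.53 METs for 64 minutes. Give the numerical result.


kcal = MET * mass * time_hr
Convert time: 64 min = 1.0667 hr
kcal = 7.53 * 77.39 * 1.0667
kcal = 621.5965 kcal

621.5965 kcal


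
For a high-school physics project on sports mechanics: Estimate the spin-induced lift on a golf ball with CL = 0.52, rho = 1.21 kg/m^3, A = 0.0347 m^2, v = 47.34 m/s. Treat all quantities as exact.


FM = 0.5 * CL * rho * A * v^2
FM = 0.5 * 0.52 * 1.21 * 0.0347 * 47.34^2
v^2 = 2241.0756
FM = 0.5 * 0.52 * 1.21 * 0.0347 * 2241.0756 = 24.465 N

24.465 N


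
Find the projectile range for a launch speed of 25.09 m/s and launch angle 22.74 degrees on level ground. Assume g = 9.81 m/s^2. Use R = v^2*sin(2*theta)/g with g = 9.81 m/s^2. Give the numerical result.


R = v^2 * sin(2*theta) / g
Convert angle to radians: theta = 22.74 deg = 0.3969 rad
sin(2*theta) = sin(0.7938) = 0.713
R = 25.09^2 * 0.713 / 9.81
R = 629.5081 * 0.713 / 9.81 = 45.7536 m

45.7536 m


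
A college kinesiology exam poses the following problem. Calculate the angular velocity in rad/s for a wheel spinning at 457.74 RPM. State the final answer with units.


omega = RPM * 2 * pi / 60
omega = 457.74 * 2 * 3.14159 / 60
omega = 2876.0652 / 60 = 47.9344 rad/s

47.9344 rad/s


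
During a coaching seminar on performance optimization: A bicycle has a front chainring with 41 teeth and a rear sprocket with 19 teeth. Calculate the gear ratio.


GR = front_teeth / rear_teeth
GR = 41 / 19
GR = 2.1579

2.1579


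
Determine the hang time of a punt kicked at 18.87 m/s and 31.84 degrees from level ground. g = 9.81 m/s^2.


T = 2*v*sin(theta)/g
sin(theta) = sin(31.84 deg) = 0.5275
T = 2*18.87*0.5275 / 9.81
T = 19.9097 / 9.81 = 2.0295 s

2.0295 s


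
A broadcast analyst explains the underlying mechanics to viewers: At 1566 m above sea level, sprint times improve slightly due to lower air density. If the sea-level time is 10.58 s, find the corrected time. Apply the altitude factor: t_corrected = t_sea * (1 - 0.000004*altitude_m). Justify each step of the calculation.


Correction factor = 1 - 0.000004 * 1566 = 0.993736
t_corrected = t_sea * factor = 10.58 * 0.993736
t_corrected = 10.5137 s

10.5137 s


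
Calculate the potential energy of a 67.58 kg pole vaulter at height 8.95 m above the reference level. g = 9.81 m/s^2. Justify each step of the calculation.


PE = m * g * h
PE = 67.58 * 9.81 * 8.95
PE = 662.9598 * 8.95 = 5933.4902 J

5933.4902 J


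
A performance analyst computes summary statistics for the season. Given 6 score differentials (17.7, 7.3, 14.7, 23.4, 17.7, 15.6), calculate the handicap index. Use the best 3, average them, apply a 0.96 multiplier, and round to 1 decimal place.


All differentials: 17.7, 7.3, 14.7, 23.4, 17.7, 15.6
Sorted: 7.3, 14.7, 15.6, 17.7, 17.7, 23.4
Best 3: 7.3, 14.7, 15.6
Average of best = 37.6 / 3 = 12.5333
Raw index = 12.5333 * 0.96 = 12.032
Handicap index = round(12.032, 1) = 12.0

12.0


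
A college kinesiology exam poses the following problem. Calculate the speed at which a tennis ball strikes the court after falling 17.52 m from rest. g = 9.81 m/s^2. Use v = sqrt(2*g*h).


v = sqrt(2 * g * h)
v = sqrt(2 * 9.81 * 17.52)
v = sqrt(343.7424) = 18.5403 m/s

18.5403 m/s


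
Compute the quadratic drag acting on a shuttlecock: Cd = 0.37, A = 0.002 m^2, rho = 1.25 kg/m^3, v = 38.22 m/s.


Fd = 0.5 * Cd * rho * A * v^2
Fd = 0.5 * 0.37 * 1.25 * 0.002 * 38.22^2
v^2 = 1460.7684
Fd = 0.5 * 0.37 * 1.25 * 0.002 * 1460.7684 = 0.6756 N

0.6756 N


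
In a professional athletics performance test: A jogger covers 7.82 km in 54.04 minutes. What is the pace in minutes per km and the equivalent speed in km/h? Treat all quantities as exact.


Pace = time / distance = 54.04 min / 7.82 km = 6.9105 min/km
Speed = distance / time_in_hours = 7.82 / 0.9007 hr
Speed = 8.6825 km/h

6.9105 min/km, 8.6825 km/h


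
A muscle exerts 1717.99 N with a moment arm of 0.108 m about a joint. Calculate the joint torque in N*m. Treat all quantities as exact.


tau = F * d
tau = 1717.99 * 0.108
tau = 185.5429 N*m

185.5429 N*m


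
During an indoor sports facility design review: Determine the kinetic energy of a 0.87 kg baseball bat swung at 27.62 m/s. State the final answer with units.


KE = 0.5 * m * v^2
KE = 0.5 * 0.87 * 27.62^2
KE = 0.5 * 0.87 * 762.8644 = 331.846 J

331.846 J


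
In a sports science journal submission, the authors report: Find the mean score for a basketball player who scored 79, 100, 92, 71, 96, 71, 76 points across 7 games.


Average = sum / n
Sum = 585
Average = 585 / 7 = 83.5714

83.5714


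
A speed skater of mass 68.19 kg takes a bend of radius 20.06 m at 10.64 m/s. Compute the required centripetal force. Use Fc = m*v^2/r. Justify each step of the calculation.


Fc = m * v^2 / r
v^2 = 10.64^2 = 113.2096
Fc = 68.19 * 113.2096 / 20.06
Fc = 7719.7626 / 20.06 = 384.8336 N

384.8336 N


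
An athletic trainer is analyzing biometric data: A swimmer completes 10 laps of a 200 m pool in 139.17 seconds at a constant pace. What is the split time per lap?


Split time = total_time / n_laps = 139.17 / 10
Split time = 13.917 s per lap

13.917 s


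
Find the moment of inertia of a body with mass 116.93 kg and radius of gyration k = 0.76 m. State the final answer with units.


I = m * k^2
I = 116.93 * 0.76^2
I = 116.93 * 0.5776 = 67.5388 kg*m^2

67.5388 kg*m^2


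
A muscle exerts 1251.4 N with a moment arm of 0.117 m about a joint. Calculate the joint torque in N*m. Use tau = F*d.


tau = F * d
tau = 1251.4 * 0.117
tau = 146.4138 N*m

146.4138 N*m


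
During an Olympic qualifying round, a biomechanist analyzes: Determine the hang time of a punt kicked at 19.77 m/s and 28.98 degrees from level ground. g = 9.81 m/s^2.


T = 2*v*sin(theta)/g
sin(theta) = sin(28.98 deg) = 0.4845
T = 2*19.77*0.4845 / 9.81
T = 19.1573 / 9.81 = 1.9528 s

1.9528 s


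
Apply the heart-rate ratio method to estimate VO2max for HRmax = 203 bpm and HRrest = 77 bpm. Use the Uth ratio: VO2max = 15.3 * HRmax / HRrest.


VO2max = 15.3 * HRmax / HRrest
VO2max = 15.3 * 203 / 77
VO2max = 3105.9 / 77 = 40.3364 mL/kg/min

40.3364 mL/kg/min


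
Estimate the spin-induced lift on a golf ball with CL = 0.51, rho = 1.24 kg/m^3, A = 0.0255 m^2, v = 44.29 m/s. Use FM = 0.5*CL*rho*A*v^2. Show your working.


FM = 0.5 * CL * rho * A * v^2
FM = 0.5 * 0.51 * 1.24 * 0.0255 * 44.29^2
v^2 = 1961.6041
FM = 0.5 * 0.51 * 1.24 * 0.0255 * 1961.6041 = 15.8166 N

15.8166 N


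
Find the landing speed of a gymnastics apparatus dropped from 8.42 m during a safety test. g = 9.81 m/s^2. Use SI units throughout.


v = sqrt(2 * g * h)
v = sqrt(2 * 9.81 * 8.42)
v = sqrt(165.2004) = 12.853 m/s

12.853 m/s


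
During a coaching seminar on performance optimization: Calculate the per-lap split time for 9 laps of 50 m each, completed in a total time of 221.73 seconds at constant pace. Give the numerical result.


Split time = total_time / n_laps = 221.73 / 9
Split time = 24.6367 s per lap

24.6367 s


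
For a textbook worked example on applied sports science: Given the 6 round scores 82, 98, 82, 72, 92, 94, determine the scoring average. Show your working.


Average = sum / n
Sum = 520
Average = 520 / 6 = 86.6667

86.6667


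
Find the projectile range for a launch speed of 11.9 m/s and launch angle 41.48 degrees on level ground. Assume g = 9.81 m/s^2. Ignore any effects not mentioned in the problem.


R = v^2 * sin(2*theta) / g
Convert angle to radians: theta = 41.48 deg = 0.724 rad
sin(2*theta) = sin(1.4479) = 0.9925
R = 11.9^2 * 0.9925 / 9.81
R = 141.61 * 0.9925 / 9.81 = 14.3264 m

14.3264 m


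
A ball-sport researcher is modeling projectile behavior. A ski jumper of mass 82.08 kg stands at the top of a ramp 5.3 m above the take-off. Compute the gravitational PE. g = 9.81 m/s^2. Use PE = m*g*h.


PE = m * g * h
PE = 82.08 * 9.81 * 5.3
PE = 805.2048 * 5.3 = 4267.5854 J

4267.5854 J


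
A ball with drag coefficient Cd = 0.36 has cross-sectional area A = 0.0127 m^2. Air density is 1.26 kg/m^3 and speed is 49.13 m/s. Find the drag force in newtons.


Fd = 0.5 * Cd * rho * A * v^2
Fd = 0.5 * 0.36 * 1.26 * 0.0127 * 49.13^2
v^2 = 2413.7569
Fd = 0.5 * 0.36 * 1.26 * 0.0127 * 2413.7569 = 6.9525 N

6.9525 N


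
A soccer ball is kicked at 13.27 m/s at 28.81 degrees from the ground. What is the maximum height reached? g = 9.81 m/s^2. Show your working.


H = (v*sin(theta))^2 / (2*g)
vy = v*sin(theta) = 13.27 * sin(28.81 deg) = 6.3949 m/s
H = vy^2 / (2*g) = 40.8948 / (2*9.81)
H = 40.8948 / 19.62 = 2.0843 m

2.0843 m


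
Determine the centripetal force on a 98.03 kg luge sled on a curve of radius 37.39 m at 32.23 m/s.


Fc = m * v^2 / r
v^2 = 32.23^2 = 1038.7729
Fc = 98.03 * 1038.7729 / 37.39
Fc = 101830.9074 / 37.39 = 2723.4797 N

2723.4797 N


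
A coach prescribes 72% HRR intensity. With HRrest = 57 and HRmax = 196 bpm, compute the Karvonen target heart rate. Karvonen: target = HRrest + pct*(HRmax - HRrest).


Target = HRrest + pct*(HRmax - HRrest)
Heart rate reserve = HRmax - HRrest = 196 - 57 = 139 bpm
Fraction = 72% = 0.72
Target = 57 + 0.72 * 139
Target = 57 + 100.08 = 157.08 bpm

157.08 bpm


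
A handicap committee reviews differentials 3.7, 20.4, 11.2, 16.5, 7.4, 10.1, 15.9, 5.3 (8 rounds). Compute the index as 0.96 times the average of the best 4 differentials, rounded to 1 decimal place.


All differentials: 3.7, 20.4, 11.2, 16.5, 7.4, 10.1, 15.9, 5.3
Sorted: 3.7, 5.3, 7.4, 10.1, 11.2, 15.9, 16.5, 20.4
Best 4: 3.7, 5.3, 7.4, 10.1
Average of best = 26.5 / 4 = 6.625
Raw index = 6.625 * 0.96 = 6.36
Handicap index = round(6.36, 1) = 6.4

6.4


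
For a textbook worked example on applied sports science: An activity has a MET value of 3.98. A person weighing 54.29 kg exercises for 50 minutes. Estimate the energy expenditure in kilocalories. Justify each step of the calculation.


kcal = MET * mass * time_hr
Convert time: 50 min = 0.8333 hr
kcal = 3.98 * 54.29 * 0.8333
kcal = 180.0618 kcal

180.0618 kcal


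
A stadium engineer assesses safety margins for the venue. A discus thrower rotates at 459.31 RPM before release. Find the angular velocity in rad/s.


omega = RPM * 2 * pi / 60
omega = 459.31 * 2 * 3.14159 / 60
omega = 2885.9298 / 60 = 48.0988 rad/s

48.0988 rad/s


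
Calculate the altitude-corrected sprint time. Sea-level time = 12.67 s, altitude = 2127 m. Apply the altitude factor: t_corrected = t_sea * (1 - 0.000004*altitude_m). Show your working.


Correction factor = 1 - 0.000004 * 2127 = 0.991492
t_corrected = t_sea * factor = 12.67 * 0.991492
t_corrected = 12.5622 s

12.5622 s


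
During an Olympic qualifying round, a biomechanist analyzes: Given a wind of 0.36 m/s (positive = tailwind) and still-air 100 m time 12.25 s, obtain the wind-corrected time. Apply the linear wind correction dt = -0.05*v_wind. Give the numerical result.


dt = -0.05 * v_wind = -0.05 * 0.36 = -0.018 s
t_corrected = t_still + dt = 12.25 + (-0.018)
t_corrected = 12.232 s

12.232 s


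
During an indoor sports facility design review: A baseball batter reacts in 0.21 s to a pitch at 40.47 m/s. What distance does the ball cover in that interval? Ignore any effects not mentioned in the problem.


d = v * t
d = 40.47 * 0.21
d = 8.4987 m

8.4987 m


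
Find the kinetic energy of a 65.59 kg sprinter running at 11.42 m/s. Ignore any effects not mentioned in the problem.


KE = 0.5 * m * v^2
KE = 0.5 * 65.59 * 11.42^2
KE = 0.5 * 65.59 * 130.4164 = 4277.0058 J

4277.0058 J


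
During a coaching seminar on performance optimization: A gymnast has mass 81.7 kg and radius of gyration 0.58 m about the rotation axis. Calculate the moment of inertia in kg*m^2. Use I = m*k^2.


I = m * k^2
I = 81.7 * 0.58^2
I = 81.7 * 0.3364 = 27.4839 kg*m^2

27.4839 kg*m^2


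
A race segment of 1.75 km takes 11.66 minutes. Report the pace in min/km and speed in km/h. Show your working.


Pace = time / distance = 11.66 min / 1.75 km = 6.6629 min/km
Speed = distance / time_in_hours = 1.75 / 0.1943 hr
Speed = 9.0051 km/h

6.6629 min/km, 9.0051 km/h


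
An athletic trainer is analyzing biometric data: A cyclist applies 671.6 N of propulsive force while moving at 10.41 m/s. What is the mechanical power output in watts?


P = F * v
P = 671.6 * 10.41
P = 6991.356 W

6991.356 W


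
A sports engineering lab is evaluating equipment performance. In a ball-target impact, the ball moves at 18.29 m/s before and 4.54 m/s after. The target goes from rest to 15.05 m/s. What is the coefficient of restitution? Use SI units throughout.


e = (v2_after - v1_after) / (v1_before - v2_before)
Numerator = 15.05 - 4.54 = 10.51
Denominator = 18.29 - 0 = 18.29
e = 10.51 / 18.29 = 0.5746

0.5746


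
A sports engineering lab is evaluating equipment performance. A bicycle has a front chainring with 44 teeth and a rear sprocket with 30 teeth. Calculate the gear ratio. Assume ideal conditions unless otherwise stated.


GR = front_teeth / rear_teeth
GR = 44 / 30
GR = 1.4667

1.4667


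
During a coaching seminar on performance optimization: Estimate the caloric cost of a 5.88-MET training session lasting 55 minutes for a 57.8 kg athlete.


kcal = MET * mass * time_hr
Convert time: 55 min = 0.9167 hr
kcal = 5.88 * 57.8 * 0.9167
kcal = 311.542 kcal

311.542 kcal


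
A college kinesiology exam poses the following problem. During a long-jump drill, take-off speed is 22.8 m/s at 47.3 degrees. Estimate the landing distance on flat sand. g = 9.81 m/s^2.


R = v^2 * sin(2*theta) / g
Convert angle to radians: theta = 47.3 deg = 0.8255 rad
sin(2*theta) = sin(1.6511) = 0.9968
R = 22.8^2 * 0.9968 / 9.81
R = 519.84 * 0.9968 / 9.81 = 52.8201 m

52.8201 m


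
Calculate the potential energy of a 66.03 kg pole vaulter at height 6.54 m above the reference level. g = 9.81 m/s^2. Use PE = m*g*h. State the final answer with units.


PE = m * g * h
PE = 66.03 * 9.81 * 6.54
PE = 647.7543 * 6.54 = 4236.3131 J

4236.3131 J


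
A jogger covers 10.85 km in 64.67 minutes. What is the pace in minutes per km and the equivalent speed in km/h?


Pace = time / distance = 64.67 min / 10.85 km = 5.9604 min/km
Speed = distance / time_in_hours = 10.85 / 1.0778 hr
Speed = 10.0665 km/h

5.9604 min/km, 10.0665 km/h


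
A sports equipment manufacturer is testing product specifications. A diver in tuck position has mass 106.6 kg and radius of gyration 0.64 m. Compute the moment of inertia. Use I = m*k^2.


I = m * k^2
I = 106.6 * 0.64^2
I = 106.6 * 0.4096 = 43.6634 kg*m^2

43.6634 kg*m^2


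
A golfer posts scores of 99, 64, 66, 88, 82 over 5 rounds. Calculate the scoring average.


Average = sum / n
Sum = 399
Average = 399 / 5 = 79.8

79.8


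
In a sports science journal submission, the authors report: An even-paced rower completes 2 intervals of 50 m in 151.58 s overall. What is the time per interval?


Split time = total_time / n_laps = 151.58 / 2
Split time = 75.79 s per lap

75.79 s


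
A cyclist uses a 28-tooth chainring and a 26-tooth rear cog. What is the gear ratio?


GR = front_teeth / rear_teeth
GR = 28 / 26
GR = 1.0769

1.0769


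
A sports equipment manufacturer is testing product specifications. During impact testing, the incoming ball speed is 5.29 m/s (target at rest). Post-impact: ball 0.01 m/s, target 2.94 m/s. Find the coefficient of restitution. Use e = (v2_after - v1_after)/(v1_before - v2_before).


e = (v2_after - v1_after) / (v1_before - v2_before)
Numerator = 2.94 - 0.01 = 2.93
Denominator = 5.29 - 0 = 5.29
e = 2.93 / 5.29 = 0.5539

0.5539


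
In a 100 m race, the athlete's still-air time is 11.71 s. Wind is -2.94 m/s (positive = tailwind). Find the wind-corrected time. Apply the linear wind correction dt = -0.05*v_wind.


dt = -0.05 * v_wind = -0.05 * -2.94 = 0.147 s
t_corrected = t_still + dt = 11.71 + (0.147)
t_corrected = 11.857 s

11.857 s


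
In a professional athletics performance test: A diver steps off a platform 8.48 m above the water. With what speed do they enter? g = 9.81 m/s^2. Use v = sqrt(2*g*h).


v = sqrt(2 * g * h)
v = sqrt(2 * 9.81 * 8.48)
v = sqrt(166.3776) = 12.8987 m/s

12.8987 m/s


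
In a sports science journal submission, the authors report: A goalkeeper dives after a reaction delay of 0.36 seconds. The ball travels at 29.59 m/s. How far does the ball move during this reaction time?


d = v * t
d = 29.59 * 0.36
d = 10.6524 m

10.6524 m


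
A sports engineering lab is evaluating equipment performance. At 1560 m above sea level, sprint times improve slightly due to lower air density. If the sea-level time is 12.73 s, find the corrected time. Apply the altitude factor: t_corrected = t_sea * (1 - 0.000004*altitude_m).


Correction factor = 1 - 0.000004 * 1560 = 0.99376
t_corrected = t_sea * factor = 12.73 * 0.99376
t_corrected = 12.6506 s

12.6506 s


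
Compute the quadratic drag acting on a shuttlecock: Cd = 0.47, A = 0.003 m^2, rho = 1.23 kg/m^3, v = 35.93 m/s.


Fd = 0.5 * Cd * rho * A * v^2
Fd = 0.5 * 0.47 * 1.23 * 0.003 * 35.93^2
v^2 = 1290.9649
Fd = 0.5 * 0.47 * 1.23 * 0.003 * 1290.9649 = 1.1195 N

1.1195 N


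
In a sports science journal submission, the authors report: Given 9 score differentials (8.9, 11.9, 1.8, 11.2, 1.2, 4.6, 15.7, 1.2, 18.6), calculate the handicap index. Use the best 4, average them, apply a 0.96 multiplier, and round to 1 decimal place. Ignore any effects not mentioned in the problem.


All differentials: 8.9, 11.9, 1.8, 11.2, 1.2, 4.6, 15.7, 1.2, 18.6
Sorted: 1.2, 1.2, 1.8, 4.6, 8.9, 11.2, 11.9, 15.7, 18.6
Best 4: 1.2, 1.2, 1.8, 4.6
Average of best = 8.8 / 4 = 2.2
Raw index = 2.2 * 0.96 = 2.112
Handicap index = round(2.112, 1) = 2.1

2.1


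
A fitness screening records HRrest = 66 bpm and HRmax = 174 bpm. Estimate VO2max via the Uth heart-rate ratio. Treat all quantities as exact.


VO2max = 15.3 * HRmax / HRrest
VO2max = 15.3 * 174 / 66
VO2max = 2662.2 / 66 = 40.3364 mL/kg/min

40.3364 mL/kg/min


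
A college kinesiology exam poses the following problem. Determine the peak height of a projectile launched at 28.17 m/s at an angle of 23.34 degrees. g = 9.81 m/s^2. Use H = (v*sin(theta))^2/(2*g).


H = (v*sin(theta))^2 / (2*g)
vy = v*sin(theta) = 28.17 * sin(23.34 deg) = 11.1606 m/s
H = vy^2 / (2*g) = 124.5585 / (2*9.81)
H = 124.5585 / 19.62 = 6.3485 m

6.3485 m


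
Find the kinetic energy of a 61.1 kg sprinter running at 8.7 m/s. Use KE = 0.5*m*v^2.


KE = 0.5 * m * v^2
KE = 0.5 * 61.1 * 8.7^2
KE = 0.5 * 61.1 * 75.69 = 2312.3295 J

2312.3295 J


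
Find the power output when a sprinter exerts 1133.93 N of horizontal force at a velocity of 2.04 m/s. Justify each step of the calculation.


P = F * v
P = 1133.93 * 2.04
P = 2313.2172 W

2313.2172 W


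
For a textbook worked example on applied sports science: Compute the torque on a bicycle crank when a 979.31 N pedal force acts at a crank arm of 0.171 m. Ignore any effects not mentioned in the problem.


tau = F * d
tau = 979.31 * 0.171
tau = 167.462 N*m

167.462 N*m


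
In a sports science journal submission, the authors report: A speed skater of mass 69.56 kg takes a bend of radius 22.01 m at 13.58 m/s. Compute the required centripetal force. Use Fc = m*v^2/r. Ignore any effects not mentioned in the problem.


Fc = m * v^2 / r
v^2 = 13.58^2 = 184.4164
Fc = 69.56 * 184.4164 / 22.01
Fc = 12828.0048 / 22.01 = 582.8262 N

582.8262 N
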